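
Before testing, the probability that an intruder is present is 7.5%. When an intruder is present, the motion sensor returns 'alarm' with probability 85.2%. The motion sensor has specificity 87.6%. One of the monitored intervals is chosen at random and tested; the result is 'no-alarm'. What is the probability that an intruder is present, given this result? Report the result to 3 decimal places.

Let H be the event that an intruder is present. P(H) = 0.075, so P(¬H) = 0.925. With E the 'no-alarm' result, P(E|H) = 0.148 and P(E|¬H) = 0.876.
P(E) = 0.148·0.075 + 0.876·0.925 = 0.011100 + 0.81030 = 0.82140.
By Bayes' theorem, P(H|E) = 0.011100 / 0.82140 = 0.014.

P(H | E) ≈ 0.014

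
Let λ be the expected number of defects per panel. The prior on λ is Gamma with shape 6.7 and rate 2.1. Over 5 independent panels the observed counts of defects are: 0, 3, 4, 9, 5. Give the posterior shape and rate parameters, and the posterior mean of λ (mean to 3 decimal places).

Total count ∑xᵢ = 21 over n = 5 panels.
Gamma is conjugate to the Poisson likelihood: posterior is Gamma(shape = 6.7+21 = 27.7, rate = 2.1+5 = 7.1).
E[λ | data] = 27.7/7.1 = 3.901.

Posterior: Gamma(shape=27.7, rate=7.1); mean ≈ 3.901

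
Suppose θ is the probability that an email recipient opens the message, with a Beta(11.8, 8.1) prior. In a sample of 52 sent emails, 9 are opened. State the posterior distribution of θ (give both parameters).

Posterior: Beta(20.8, 51.1)

Observing 9 successes and 43 failures updates Beta(11.8, 8.1) by adding the success and failure counts to the two shape parameters: α = 11.8+9 = 20.8, β = 8.1+43 = 51.1.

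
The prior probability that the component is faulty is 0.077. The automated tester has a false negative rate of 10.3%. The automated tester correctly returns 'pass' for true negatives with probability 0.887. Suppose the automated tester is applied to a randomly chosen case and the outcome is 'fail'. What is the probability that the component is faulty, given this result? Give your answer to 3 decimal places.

Write H for 'the component is faulty'. Prior odds H:¬H = 0.077/0.923 = 0.083424. For the 'fail' outcome, the likelihood ratio is 0.897/0.113 = 7.9381.
Posterior odds = 0.083424 × 7.9381 = 0.66222, so P(H|E) = 0.66222/(1+0.66222) = 0.398.

P(H | E) ≈ 0.398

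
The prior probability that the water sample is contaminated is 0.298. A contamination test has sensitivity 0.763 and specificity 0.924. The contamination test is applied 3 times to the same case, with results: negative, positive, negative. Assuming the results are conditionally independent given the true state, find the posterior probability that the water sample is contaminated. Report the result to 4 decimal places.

Posterior P(H) ≈ 0.2190

With H the event that the water sample is contaminated, the joint likelihood of the observed sequence is P(data|H) = 0.237·0.763·0.237 = 0.042857 and P(data|¬H) = 0.924·0.076·0.924 = 0.064887.
Bayes: P(H|data) = 0.298·0.042857 / (0.298·0.042857 + 0.702·0.064887) = 0.012771/0.058322 = 0.2190.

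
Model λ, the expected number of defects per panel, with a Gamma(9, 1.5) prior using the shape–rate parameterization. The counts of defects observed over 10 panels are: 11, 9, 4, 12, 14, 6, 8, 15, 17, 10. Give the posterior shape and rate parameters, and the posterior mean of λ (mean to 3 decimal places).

Total count ∑xᵢ = 106 over n = 10 panels.
Gamma is conjugate to the Poisson likelihood: posterior is Gamma(shape = 9+106 = 115, rate = 1.5+10 = 11.5).
E[λ | data] = 115/11.5 = 10.000.

Posterior: Gamma(shape=115, rate=11.5); mean ≈ 10.000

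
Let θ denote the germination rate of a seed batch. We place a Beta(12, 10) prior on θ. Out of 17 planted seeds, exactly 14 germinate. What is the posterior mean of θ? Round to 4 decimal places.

The binomial likelihood is conjugate to the Beta prior: with 14 successes and 3 failures, the posterior is Beta(12+14, 10+3) = Beta(26, 13).
E[θ | data] = 26/(26+13) = 0.6667.

Posterior mean ≈ 0.6667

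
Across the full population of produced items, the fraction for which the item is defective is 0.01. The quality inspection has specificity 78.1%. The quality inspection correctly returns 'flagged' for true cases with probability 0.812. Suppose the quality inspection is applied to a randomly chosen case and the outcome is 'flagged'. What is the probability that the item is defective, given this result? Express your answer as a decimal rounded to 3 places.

P(H | E) ≈ 0.036

Write H for 'the item is defective'. Prior odds H:¬H = 0.01/0.99 = 0.010101. For the 'flagged' outcome, the likelihood ratio is 0.812/0.219 = 3.7078.
Posterior odds = 0.010101 × 3.7078 = 0.037452, so P(H|E) = 0.037452/(1+0.037452) = 0.036.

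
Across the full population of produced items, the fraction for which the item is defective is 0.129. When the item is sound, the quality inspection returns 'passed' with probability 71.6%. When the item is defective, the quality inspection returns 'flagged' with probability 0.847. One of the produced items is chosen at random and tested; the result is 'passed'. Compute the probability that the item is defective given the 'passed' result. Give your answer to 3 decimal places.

Write H for 'the item is defective'. Prior odds H:¬H = 0.129/0.871 = 0.14811. For the 'passed' outcome, the likelihood ratio is 0.153/0.716 = 0.21369.
Posterior odds = 0.14811 × 0.21369 = 0.031648, so P(H|E) = 0.031648/(1+0.031648) = 0.031.

P(H | E) ≈ 0.031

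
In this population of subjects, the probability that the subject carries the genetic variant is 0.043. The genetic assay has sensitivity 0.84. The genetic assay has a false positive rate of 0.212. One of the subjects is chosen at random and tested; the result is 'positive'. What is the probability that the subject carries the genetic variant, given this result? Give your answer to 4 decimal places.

P(H | E) ≈ 0.1511

Let H be the event that the subject carries the genetic variant. P(H) = 0.043, so P(¬H) = 0.957. With E the 'positive' result, P(E|H) = 0.84 and P(E|¬H) = 0.212.
P(E) = 0.84·0.043 + 0.212·0.957 = 0.036120 + 0.20288 = 0.23900.
By Bayes' theorem, P(H|E) = 0.036120 / 0.23900 = 0.1511.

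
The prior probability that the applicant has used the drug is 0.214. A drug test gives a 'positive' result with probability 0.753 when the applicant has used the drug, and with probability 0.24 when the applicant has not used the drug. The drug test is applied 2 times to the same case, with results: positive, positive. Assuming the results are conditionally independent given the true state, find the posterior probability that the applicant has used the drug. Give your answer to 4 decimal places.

With H the event that the applicant has used the drug, the joint likelihood of the observed sequence is P(data|H) = 0.753·0.753 = 0.56701 and P(data|¬H) = 0.24·0.24 = 0.057600.
Bayes: P(H|data) = 0.214·0.56701 / (0.214·0.56701 + 0.786·0.057600) = 0.12134/0.16661 = 0.7283.

Posterior P(H) ≈ 0.7283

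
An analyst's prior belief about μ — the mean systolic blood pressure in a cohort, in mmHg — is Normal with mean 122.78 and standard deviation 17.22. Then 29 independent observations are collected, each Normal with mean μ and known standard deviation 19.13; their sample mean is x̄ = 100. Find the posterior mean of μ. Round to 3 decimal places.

Prior precision 1/τ₀² = 1/17.22² = 0.00337236; data precision n/σ² = 29/19.13² = 0.0792443.
Posterior precision = 0.00337236 + 0.0792443 = 0.0826167.
Posterior mean = (0.00337236·122.78 + 0.0792443·100) / 0.0826167 = 100.930.

Posterior mean ≈ 100.930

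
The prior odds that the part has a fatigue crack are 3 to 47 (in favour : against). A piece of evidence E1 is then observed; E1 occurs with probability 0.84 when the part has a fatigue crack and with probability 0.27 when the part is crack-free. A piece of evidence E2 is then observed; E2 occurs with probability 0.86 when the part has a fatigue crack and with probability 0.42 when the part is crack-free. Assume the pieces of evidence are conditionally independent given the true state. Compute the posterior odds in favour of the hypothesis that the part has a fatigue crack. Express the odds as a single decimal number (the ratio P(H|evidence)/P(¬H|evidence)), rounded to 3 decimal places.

Posterior odds ≈ 0.407

Prior odds = 3/47 = 0.063830. In log-odds, ln(0.063830) = -2.7515.
Add log likelihood ratios: ln(3.1111) + ln(2.0476) = 1.8517.
Posterior log-odds = -0.89988, so posterior odds = exp(-0.89988) = 0.40662.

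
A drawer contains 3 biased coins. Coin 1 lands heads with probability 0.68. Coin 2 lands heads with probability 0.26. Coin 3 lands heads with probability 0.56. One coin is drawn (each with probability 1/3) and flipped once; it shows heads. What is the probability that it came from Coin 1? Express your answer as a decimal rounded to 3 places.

P(heads|C1) = 0.68; P(heads|C2) = 0.26; P(heads|C3) = 0.56.
Prior × likelihood for each source: 0.333333·0.68=0.2267, 0.333333·0.26=0.08667, 0.333333·0.56=0.1867. Summing gives P(heads) = 0.50000.
P(Coin 1 | heads) = 0.2267 / 0.50000 = 0.453.

Posterior probability ≈ 0.453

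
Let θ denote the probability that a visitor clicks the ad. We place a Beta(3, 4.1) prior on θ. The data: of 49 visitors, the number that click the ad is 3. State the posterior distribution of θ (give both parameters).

Posterior: Beta(6, 50.1)

Observing 3 successes and 46 failures updates Beta(3, 4.1) by adding the success and failure counts to the two shape parameters: α = 3+3 = 6, β = 4.1+46 = 50.1.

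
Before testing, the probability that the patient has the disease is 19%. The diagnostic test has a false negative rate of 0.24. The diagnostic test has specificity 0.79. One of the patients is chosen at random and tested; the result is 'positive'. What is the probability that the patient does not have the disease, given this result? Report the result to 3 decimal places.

Write H for 'the patient has the disease'. Prior odds H:¬H = 0.19/0.81 = 0.23457. For the 'positive' outcome, the likelihood ratio is 0.76/0.21 = 3.6190.
Posterior odds = 0.23457 × 3.6190 = 0.84891, so P(H|E) = 0.84891/(1+0.84891) = 0.459. Then P(¬H|E) = 1 − 0.459 = 0.541.

P(¬H | E) ≈ 0.541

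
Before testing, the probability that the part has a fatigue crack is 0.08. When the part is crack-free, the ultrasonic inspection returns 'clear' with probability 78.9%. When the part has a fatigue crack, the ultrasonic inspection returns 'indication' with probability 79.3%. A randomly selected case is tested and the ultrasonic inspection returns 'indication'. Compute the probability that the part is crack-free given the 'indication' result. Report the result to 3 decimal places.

Let H be the event that the part has a fatigue crack. P(H) = 0.08, so P(¬H) = 0.92. With E the 'indication' result, P(E|H) = 0.793 and P(E|¬H) = 0.211.
P(E) = 0.793·0.08 + 0.211·0.92 = 0.063440 + 0.19412 = 0.25756.
By Bayes' theorem, P(H|E) = 0.063440 / 0.25756 = 0.246. Hence P(¬H|E) = 1 − 0.246 = 0.754.

P(¬H | E) ≈ 0.754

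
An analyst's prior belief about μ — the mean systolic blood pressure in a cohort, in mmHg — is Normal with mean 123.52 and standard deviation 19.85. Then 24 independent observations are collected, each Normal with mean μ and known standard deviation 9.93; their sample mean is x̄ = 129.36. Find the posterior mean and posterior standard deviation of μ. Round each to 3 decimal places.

With known σ, the Normal prior is conjugate. Weight on the data is w = (n/σ²)/(n/σ² + 1/τ₀²) = 0.243396/(0.243396+0.00253793) = 0.98968.
Posterior mean = w·x̄ + (1−w)·μ₀ = 0.98968·129.36 + 0.010320·123.52 = 129.300. Posterior variance = 1/(0.243396+0.00253793) = 4.06614, so SD = 2.016.

Posterior mean ≈ 129.300; posterior SD ≈ 2.016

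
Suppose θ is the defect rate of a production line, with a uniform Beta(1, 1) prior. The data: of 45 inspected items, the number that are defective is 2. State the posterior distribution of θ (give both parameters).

The binomial likelihood is conjugate to the Beta prior: with 2 successes and 43 failures, the posterior is Beta(1+2, 1+43) = Beta(3, 44).

Posterior: Beta(3, 44)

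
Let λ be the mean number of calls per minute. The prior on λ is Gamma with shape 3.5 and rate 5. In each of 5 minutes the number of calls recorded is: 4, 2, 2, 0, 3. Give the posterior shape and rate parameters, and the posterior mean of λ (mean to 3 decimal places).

Total count ∑xᵢ = 11 over n = 5 minutes.
Gamma is conjugate to the Poisson likelihood: posterior is Gamma(shape = 3.5+11 = 14.5, rate = 5+5 = 10).
E[λ | data] = 14.5/10 = 1.450.

Posterior: Gamma(shape=14.5, rate=10); mean ≈ 1.450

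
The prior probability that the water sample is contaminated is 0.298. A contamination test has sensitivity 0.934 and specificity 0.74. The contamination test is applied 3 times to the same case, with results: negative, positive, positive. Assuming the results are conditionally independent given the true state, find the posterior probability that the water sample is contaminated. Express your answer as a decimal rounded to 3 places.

With H the event that the water sample is contaminated, the joint likelihood of the observed sequence is P(data|H) = 0.066·0.934·0.934 = 0.057575 and P(data|¬H) = 0.74·0.26·0.26 = 0.050024.
Bayes: P(H|data) = 0.298·0.057575 / (0.298·0.057575 + 0.702·0.050024) = 0.017157/0.052274 = 0.3282.

Posterior P(H) ≈ 0.328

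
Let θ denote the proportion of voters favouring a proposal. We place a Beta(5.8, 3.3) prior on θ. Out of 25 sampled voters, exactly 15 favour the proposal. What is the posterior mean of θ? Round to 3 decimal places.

Posterior mean ≈ 0.610

Observing 15 successes and 10 failures updates Beta(5.8, 3.3) by adding the success and failure counts to the two shape parameters: α = 5.8+15 = 20.8, β = 3.3+10 = 13.3.
Posterior mean = α/(α+β) = 20.8/34.1 = 0.610.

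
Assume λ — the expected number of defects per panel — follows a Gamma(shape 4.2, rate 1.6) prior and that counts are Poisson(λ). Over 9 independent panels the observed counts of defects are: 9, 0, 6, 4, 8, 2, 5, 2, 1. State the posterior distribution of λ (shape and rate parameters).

Posterior: Gamma(shape=41.2, rate=10.6)

The Poisson likelihood adds the total count to the shape and the number of exposure periods to the rate. Here ∑xᵢ = 37 and n = 9, so shape 4.2→41.2 and rate 1.6→10.6.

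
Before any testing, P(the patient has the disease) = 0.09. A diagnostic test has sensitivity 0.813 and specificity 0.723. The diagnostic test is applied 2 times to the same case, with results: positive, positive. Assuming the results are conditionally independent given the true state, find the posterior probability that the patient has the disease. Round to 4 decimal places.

Let H be the event that the patient has the disease; start with P(H) = 0.09. P('positive'|H) = 0.813, P('positive'|¬H) = 0.277.
Update on result 1 ('positive'): P(H) ← 0.813·0.0900 / (0.813·0.0900 + 0.277·0.9100) = 0.073170/0.32524 = 0.2250.
Update on result 2 ('positive'): P(H) ← 0.813·0.2250 / (0.813·0.2250 + 0.277·0.7750) = 0.18290/0.39759 = 0.4600.

Posterior P(H) ≈ 0.4600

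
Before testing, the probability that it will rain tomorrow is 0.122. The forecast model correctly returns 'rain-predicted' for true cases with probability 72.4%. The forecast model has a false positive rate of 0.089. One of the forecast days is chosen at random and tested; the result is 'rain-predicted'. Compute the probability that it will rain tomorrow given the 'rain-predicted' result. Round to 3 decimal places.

P(H | E) ≈ 0.531

Let H be the event that it will rain tomorrow. P(H) = 0.122, so P(¬H) = 0.878. With E the 'rain-predicted' result, P(E|H) = 0.724 and P(E|¬H) = 0.089.
P(E) = 0.724·0.122 + 0.089·0.878 = 0.088328 + 0.078142 = 0.16647.
By Bayes' theorem, P(H|E) = 0.088328 / 0.16647 = 0.531.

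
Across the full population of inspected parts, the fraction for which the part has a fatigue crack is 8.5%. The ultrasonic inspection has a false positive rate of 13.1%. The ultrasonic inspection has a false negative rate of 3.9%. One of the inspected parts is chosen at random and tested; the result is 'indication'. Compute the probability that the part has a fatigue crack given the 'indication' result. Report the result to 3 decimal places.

Write H for 'the part has a fatigue crack'. Prior odds H:¬H = 0.085/0.915 = 0.092896. For the 'indication' outcome, the likelihood ratio is 0.961/0.131 = 7.3359.
Posterior odds = 0.092896 × 7.3359 = 0.68147, so P(H|E) = 0.68147/(1+0.68147) = 0.405.

P(H | E) ≈ 0.405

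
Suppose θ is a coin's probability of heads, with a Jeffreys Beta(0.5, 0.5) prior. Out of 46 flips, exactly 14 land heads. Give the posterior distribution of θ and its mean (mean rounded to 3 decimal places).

Posterior: Beta(14.5, 32.5); mean ≈ 0.309

The binomial likelihood is conjugate to the Beta prior: with 14 successes and 32 failures, the posterior is Beta(0.5+14, 0.5+32) = Beta(14.5, 32.5).
Posterior mean = α/(α+β) = 14.5/47 = 0.309.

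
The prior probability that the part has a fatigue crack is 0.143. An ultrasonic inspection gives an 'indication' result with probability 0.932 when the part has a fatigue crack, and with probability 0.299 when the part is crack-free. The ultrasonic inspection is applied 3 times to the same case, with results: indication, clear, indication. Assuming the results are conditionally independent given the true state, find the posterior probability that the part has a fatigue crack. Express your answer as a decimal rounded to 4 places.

Posterior P(H) ≈ 0.1359

Let H be the event that the part has a fatigue crack; start with P(H) = 0.143. P('indication'|H) = 0.932, P('indication'|¬H) = 0.299.
Update on result 1 ('indication'): P(H) ← 0.932·0.1430 / (0.932·0.1430 + 0.299·0.8570) = 0.13328/0.38952 = 0.3422.
Update on result 2 ('clear'): P(H) ← 0.068·0.3422 / (0.068·0.3422 + 0.701·0.6578) = 0.023267/0.48442 = 0.0480.
Update on result 3 ('indication'): P(H) ← 0.932·0.0480 / (0.932·0.0480 + 0.299·0.9520) = 0.044764/0.32940 = 0.1359.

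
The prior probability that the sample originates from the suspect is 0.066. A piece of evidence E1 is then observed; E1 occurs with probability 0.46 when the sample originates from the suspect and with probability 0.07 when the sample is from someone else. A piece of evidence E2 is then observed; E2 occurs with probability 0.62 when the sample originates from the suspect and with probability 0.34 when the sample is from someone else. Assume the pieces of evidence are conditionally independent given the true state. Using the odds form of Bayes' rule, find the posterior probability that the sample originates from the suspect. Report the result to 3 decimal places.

Posterior probability ≈ 0.459

Prior odds = 0.066/(1−0.066) = 0.070664.
Likelihood ratio for E1 = 0.46/0.07 = 6.5714.
Likelihood ratio for E2 = 0.62/0.34 = 1.8235.
Posterior odds = prior odds × LR₁ × LR₂ = 0.84678.
Posterior probability = odds/(1+odds) = 0.84678/1.8468 = 0.459.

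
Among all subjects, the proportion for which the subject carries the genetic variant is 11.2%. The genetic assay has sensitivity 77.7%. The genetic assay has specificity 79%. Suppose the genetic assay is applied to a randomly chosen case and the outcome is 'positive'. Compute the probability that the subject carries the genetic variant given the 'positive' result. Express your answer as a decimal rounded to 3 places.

P(H | E) ≈ 0.318

Let H be the event that the subject carries the genetic variant. P(H) = 0.112, so P(¬H) = 0.888. With E the 'positive' result, P(E|H) = 0.777 and P(E|¬H) = 0.21.
P(E) = 0.777·0.112 + 0.21·0.888 = 0.087024 + 0.18648 = 0.27350.
By Bayes' theorem, P(H|E) = 0.087024 / 0.27350 = 0.318.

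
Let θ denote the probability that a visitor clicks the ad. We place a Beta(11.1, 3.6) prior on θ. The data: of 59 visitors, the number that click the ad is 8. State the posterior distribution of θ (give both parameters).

Posterior: Beta(19.1, 54.6)

The binomial likelihood is conjugate to the Beta prior: with 8 successes and 51 failures, the posterior is Beta(11.1+8, 3.6+51) = Beta(19.1, 54.6).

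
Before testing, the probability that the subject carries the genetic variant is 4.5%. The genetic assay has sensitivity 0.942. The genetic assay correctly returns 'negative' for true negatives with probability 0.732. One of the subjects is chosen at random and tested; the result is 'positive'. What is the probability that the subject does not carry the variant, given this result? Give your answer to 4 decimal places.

Let H be the event that the subject carries the genetic variant. P(H) = 0.045, so P(¬H) = 0.955. With E the 'positive' result, P(E|H) = 0.942 and P(E|¬H) = 0.268.
P(E) = 0.942·0.045 + 0.268·0.955 = 0.042390 + 0.25594 = 0.29833.
By Bayes' theorem, P(H|E) = 0.042390 / 0.29833 = 0.1421. Hence P(¬H|E) = 1 − 0.1421 = 0.8579.

P(¬H | E) ≈ 0.8579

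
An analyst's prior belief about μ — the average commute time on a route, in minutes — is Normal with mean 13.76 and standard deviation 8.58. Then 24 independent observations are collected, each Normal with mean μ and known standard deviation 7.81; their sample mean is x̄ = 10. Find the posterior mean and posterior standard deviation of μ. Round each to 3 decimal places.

Posterior mean ≈ 10.125; posterior SD ≈ 1.567

With known σ, the Normal prior is conjugate. Weight on the data is w = (n/σ²)/(n/σ² + 1/τ₀²) = 0.393468/(0.393468+0.0135839) = 0.96663.
Posterior mean = w·x̄ + (1−w)·μ₀ = 0.96663·10 + 0.033372·13.76 = 10.125. Posterior variance = 1/(0.393468+0.0135839) = 2.45669, so SD = 1.567.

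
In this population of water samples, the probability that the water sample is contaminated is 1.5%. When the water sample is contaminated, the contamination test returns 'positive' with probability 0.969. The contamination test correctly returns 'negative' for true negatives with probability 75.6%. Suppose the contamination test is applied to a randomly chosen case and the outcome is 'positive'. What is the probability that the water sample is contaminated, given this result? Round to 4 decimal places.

P(H | E) ≈ 0.0570

Let H be the event that the water sample is contaminated. P(H) = 0.015, so P(¬H) = 0.985. With E the 'positive' result, P(E|H) = 0.969 and P(E|¬H) = 0.244.
P(E) = 0.969·0.015 + 0.244·0.985 = 0.014535 + 0.24034 = 0.25488.
By Bayes' theorem, P(H|E) = 0.014535 / 0.25488 = 0.0570.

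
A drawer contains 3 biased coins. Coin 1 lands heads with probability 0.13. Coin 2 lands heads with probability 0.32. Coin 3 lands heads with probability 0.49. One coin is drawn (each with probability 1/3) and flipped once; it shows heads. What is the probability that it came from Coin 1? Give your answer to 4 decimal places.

Tabulate prior·likelihood by source: [1] prior 0.333333, lik 0.13, product 0.04333; [2] prior 0.333333, lik 0.32, product 0.1067; [3] prior 0.333333, lik 0.49, product 0.1633.
Normalizing constant = 0.31333; the posterior for Coin 1 is its product over the sum, 0.04333/0.31333 = 0.1383.

Posterior probability ≈ 0.1383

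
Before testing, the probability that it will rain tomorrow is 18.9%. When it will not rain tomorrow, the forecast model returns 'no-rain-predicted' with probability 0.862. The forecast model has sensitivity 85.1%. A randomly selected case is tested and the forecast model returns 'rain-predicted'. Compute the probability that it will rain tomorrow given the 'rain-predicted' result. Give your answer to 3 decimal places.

Write H for 'it will rain tomorrow'. Prior odds H:¬H = 0.189/0.811 = 0.23305. For the 'rain-predicted' outcome, the likelihood ratio is 0.851/0.138 = 6.1667.
Posterior odds = 0.23305 × 6.1667 = 1.4371, so P(H|E) = 1.4371/(1+1.4371) = 0.590.

P(H | E) ≈ 0.590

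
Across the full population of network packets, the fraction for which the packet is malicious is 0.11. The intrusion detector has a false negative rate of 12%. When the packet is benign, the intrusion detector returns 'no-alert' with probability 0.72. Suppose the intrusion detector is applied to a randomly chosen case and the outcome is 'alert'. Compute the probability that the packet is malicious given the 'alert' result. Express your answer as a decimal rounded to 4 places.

Write H for 'the packet is malicious'. Prior odds H:¬H = 0.11/0.89 = 0.12360. For the 'alert' outcome, the likelihood ratio is 0.88/0.28 = 3.1429.
Posterior odds = 0.12360 × 3.1429 = 0.38844, so P(H|E) = 0.38844/(1+0.38844) = 0.2798.

P(H | E) ≈ 0.2798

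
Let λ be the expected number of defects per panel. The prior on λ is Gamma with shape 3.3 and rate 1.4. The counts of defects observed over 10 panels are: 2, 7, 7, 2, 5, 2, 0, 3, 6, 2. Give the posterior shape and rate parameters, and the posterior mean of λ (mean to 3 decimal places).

Total count ∑xᵢ = 36 over n = 10 panels.
Gamma is conjugate to the Poisson likelihood: posterior is Gamma(shape = 3.3+36 = 39.3, rate = 1.4+10 = 11.4).
E[λ | data] = 39.3/11.4 = 3.447.

Posterior: Gamma(shape=39.3, rate=11.4); mean ≈ 3.447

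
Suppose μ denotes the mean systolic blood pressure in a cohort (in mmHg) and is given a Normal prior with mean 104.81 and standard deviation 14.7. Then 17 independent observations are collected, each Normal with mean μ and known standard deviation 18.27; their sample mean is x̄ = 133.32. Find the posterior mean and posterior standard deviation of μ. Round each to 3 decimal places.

Posterior mean ≈ 130.945; posterior SD ≈ 4.243

Prior precision 1/τ₀² = 1/14.7² = 0.00462770; data precision n/σ² = 17/18.27² = 0.0509298.
Posterior precision = 0.00462770 + 0.0509298 = 0.0555575, giving posterior SD = 1/√0.0555575 = 4.243.
Posterior mean = (0.00462770·104.81 + 0.0509298·133.32) / 0.0555575 = 130.945.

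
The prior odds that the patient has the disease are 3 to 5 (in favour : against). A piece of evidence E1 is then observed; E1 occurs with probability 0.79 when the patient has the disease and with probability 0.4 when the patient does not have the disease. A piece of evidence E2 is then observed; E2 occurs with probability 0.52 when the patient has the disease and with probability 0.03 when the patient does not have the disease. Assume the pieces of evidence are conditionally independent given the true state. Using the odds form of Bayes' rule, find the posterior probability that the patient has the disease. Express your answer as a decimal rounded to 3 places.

Posterior probability ≈ 0.954

Prior odds = 3/5 = 0.60000.
Likelihood ratio for E1 = 0.79/0.4 = 1.9750.
Likelihood ratio for E2 = 0.52/0.03 = 17.333.
Posterior odds = prior odds × LR₁ × LR₂ = 20.540.
Posterior probability = odds/(1+odds) = 20.540/21.540 = 0.954.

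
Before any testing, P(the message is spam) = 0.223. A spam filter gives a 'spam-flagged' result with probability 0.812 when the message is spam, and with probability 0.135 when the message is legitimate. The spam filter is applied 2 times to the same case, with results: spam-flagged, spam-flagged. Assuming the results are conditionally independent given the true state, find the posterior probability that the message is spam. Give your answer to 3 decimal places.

With H the event that the message is spam, the joint likelihood of the observed sequence is P(data|H) = 0.812·0.812 = 0.65934 and P(data|¬H) = 0.135·0.135 = 0.018225.
Bayes: P(H|data) = 0.223·0.65934 / (0.223·0.65934 + 0.777·0.018225) = 0.14703/0.16119 = 0.9122.

Posterior P(H) ≈ 0.912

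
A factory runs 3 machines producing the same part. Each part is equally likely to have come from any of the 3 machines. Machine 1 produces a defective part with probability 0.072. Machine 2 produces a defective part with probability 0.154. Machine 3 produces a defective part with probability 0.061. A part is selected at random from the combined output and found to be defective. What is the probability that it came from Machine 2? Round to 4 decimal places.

Posterior probability ≈ 0.5366

Tabulate prior·likelihood by source: [1] prior 0.333333, lik 0.072, product 0.02400; [2] prior 0.333333, lik 0.154, product 0.05133; [3] prior 0.333333, lik 0.061, product 0.02033.
Normalizing constant = 0.095667; the posterior for Machine 2 is its product over the sum, 0.05133/0.095667 = 0.5366.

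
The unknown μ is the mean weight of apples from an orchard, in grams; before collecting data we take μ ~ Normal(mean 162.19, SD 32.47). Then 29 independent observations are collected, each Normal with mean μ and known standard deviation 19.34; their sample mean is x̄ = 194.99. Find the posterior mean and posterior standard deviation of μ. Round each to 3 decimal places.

With known σ, the Normal prior is conjugate. Weight on the data is w = (n/σ²)/(n/σ² + 1/τ₀²) = 0.0775327/(0.0775327+0.00094850) = 0.98791.
Posterior mean = w·x̄ + (1−w)·μ₀ = 0.98791·194.99 + 0.012086·162.19 = 194.594. Posterior variance = 1/(0.0775327+0.00094850) = 12.7419, so SD = 3.570.

Posterior mean ≈ 194.594; posterior SD ≈ 3.570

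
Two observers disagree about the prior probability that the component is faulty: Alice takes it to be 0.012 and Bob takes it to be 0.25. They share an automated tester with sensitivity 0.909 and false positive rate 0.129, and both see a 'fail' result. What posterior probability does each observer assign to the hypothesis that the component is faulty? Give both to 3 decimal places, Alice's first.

P('+'|H) = 0.909, P('+'|¬H) = 0.129.
Alice: numerator 0.909·0.012 = 0.010908; evidence = 0.010908+0.129·0.988 = 0.13836; posterior = 0.079.
Bob: numerator 0.909·0.25 = 0.22725; evidence = 0.22725+0.129·0.75 = 0.32400; posterior = 0.701.

Alice: 0.079; Bob: 0.701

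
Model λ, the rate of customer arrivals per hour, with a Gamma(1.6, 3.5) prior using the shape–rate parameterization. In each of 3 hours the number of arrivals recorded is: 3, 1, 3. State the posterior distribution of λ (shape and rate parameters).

Posterior: Gamma(shape=8.6, rate=6.5)

Total count ∑xᵢ = 7 over n = 3 hours.
Gamma is conjugate to the Poisson likelihood: posterior is Gamma(shape = 1.6+7 = 8.6, rate = 3.5+3 = 6.5).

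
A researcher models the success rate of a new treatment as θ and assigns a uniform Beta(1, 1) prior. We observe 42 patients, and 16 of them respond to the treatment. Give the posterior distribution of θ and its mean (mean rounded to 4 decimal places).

Posterior: Beta(17, 27); mean ≈ 0.3864

The binomial likelihood is conjugate to the Beta prior: with 16 successes and 26 failures, the posterior is Beta(1+16, 1+26) = Beta(17, 27).
Posterior mean = α/(α+β) = 17/44 = 0.3864.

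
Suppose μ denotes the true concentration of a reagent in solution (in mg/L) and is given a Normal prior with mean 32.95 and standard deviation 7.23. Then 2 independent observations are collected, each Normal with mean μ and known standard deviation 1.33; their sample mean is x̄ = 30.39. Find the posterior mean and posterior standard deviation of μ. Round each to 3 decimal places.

With known σ, the Normal prior is conjugate. Weight on the data is w = (n/σ²)/(n/σ² + 1/τ₀²) = 1.13065/(1.13065+0.0191304) = 0.98336.
Posterior mean = w·x̄ + (1−w)·μ₀ = 0.98336·30.39 + 0.016638·32.95 = 30.433. Posterior variance = 1/(1.13065+0.0191304) = 0.869734, so SD = 0.933.

Posterior mean ≈ 30.433; posterior SD ≈ 0.933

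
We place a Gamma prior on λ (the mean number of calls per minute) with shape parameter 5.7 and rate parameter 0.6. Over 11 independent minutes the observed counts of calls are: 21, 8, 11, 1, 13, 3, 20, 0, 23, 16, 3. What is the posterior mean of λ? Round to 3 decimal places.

Posterior mean ≈ 10.750

The Poisson likelihood adds the total count to the shape and the number of exposure periods to the rate. Here ∑xᵢ = 119 and n = 11, so shape 5.7→124.7 and rate 0.6→11.6.
E[λ | data] = 124.7/11.6 = 10.750.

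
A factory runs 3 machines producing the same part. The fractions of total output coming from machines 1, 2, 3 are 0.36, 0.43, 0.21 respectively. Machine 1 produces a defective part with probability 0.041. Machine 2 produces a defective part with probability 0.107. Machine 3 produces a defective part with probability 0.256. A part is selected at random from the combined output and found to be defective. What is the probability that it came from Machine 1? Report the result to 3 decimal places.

Tabulate prior·likelihood by source: [1] prior 0.36, lik 0.041, product 0.01476; [2] prior 0.43, lik 0.107, product 0.04601; [3] prior 0.21, lik 0.256, product 0.05376.
Normalizing constant = 0.11453; the posterior for Machine 1 is its product over the sum, 0.01476/0.11453 = 0.129.

Posterior probability ≈ 0.129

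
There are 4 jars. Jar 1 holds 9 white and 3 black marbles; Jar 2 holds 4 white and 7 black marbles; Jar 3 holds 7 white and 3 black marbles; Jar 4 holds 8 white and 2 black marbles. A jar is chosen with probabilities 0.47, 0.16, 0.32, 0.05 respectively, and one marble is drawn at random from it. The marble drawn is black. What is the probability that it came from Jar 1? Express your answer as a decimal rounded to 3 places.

Posterior probability ≈ 0.361

P(black|Jar 1) = 0.25; P(black|Jar 2) = 0.6364; P(black|Jar 3) = 0.3; P(black|Jar 4) = 0.2.
Prior × likelihood for each source: 0.47·0.25=0.1175, 0.16·0.6364=0.1018, 0.32·0.3=0.09600, 0.05·0.2=0.01000. Summing gives P(black) = 0.32532.
P(Jar 1 | black) = 0.1175 / 0.32532 = 0.361.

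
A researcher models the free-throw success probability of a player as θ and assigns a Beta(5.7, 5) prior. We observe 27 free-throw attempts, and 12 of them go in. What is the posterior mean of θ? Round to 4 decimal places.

The binomial likelihood is conjugate to the Beta prior: with 12 successes and 15 failures, the posterior is Beta(5.7+12, 5+15) = Beta(17.7, 20).
Posterior mean = α/(α+β) = 17.7/37.7 = 0.4695.

Posterior mean ≈ 0.4695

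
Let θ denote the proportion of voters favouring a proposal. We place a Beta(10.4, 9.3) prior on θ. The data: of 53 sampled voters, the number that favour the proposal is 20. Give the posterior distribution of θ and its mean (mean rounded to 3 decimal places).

The binomial likelihood is conjugate to the Beta prior: with 20 successes and 33 failures, the posterior is Beta(10.4+20, 9.3+33) = Beta(30.4, 42.3).
E[θ | data] = 30.4/(30.4+42.3) = 0.418.

Posterior: Beta(30.4, 42.3); mean ≈ 0.418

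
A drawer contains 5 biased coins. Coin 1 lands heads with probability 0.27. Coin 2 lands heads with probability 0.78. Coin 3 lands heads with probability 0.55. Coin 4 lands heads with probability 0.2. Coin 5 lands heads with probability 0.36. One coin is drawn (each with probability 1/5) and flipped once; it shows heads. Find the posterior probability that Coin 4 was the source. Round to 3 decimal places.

P(heads|C1) = 0.27; P(heads|C2) = 0.78; P(heads|C3) = 0.55; P(heads|C4) = 0.2; P(heads|C5) = 0.36.
Prior × likelihood for each source: 0.2·0.27=0.05400, 0.2·0.78=0.1560, 0.2·0.55=0.1100, 0.2·0.2=0.04000, 0.2·0.36=0.07200. Summing gives P(heads) = 0.43200.
P(Coin 4 | heads) = 0.04000 / 0.43200 = 0.093.

Posterior probability ≈ 0.093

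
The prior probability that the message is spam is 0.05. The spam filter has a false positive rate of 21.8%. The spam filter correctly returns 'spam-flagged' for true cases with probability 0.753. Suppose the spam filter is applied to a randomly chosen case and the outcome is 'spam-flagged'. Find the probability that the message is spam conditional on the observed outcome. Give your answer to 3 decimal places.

P(H | E) ≈ 0.154

Write H for 'the message is spam'. Prior odds H:¬H = 0.05/0.95 = 0.052632. For the 'spam-flagged' outcome, the likelihood ratio is 0.753/0.218 = 3.4541.
Posterior odds = 0.052632 × 3.4541 = 0.18180, so P(H|E) = 0.18180/(1+0.18180) = 0.154.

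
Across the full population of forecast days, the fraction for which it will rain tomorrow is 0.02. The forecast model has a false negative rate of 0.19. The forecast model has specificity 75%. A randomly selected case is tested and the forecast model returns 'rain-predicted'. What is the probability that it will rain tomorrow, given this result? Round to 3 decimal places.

P(H | E) ≈ 0.062

Write H for 'it will rain tomorrow'. Prior odds H:¬H = 0.02/0.98 = 0.020408. For the 'rain-predicted' outcome, the likelihood ratio is 0.81/0.25 = 3.2400.
Posterior odds = 0.020408 × 3.2400 = 0.066122, so P(H|E) = 0.066122/(1+0.066122) = 0.062.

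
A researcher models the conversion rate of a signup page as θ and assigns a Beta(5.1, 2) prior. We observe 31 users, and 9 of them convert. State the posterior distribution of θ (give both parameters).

Observing 9 successes and 22 failures updates Beta(5.1, 2) by adding the success and failure counts to the two shape parameters: α = 5.1+9 = 14.1, β = 2+22 = 24.

Posterior: Beta(14.1, 24)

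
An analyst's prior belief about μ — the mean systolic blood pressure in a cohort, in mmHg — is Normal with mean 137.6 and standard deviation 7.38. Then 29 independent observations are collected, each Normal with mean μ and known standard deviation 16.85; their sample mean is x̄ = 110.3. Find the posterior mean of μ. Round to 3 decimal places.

Posterior mean ≈ 114.460

Prior precision 1/τ₀² = 1/7.38² = 0.0183606; data precision n/σ² = 29/16.85² = 0.102141.
Posterior precision = 0.0183606 + 0.102141 = 0.120501.
Posterior mean = (0.0183606·137.6 + 0.102141·110.3) / 0.120501 = 114.460.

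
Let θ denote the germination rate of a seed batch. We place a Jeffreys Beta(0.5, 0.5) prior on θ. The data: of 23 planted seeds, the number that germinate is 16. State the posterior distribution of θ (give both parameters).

Posterior: Beta(16.5, 7.5)

Observing 16 successes and 7 failures updates Beta(0.5, 0.5) by adding the success and failure counts to the two shape parameters: α = 0.5+16 = 16.5, β = 0.5+7 = 7.5.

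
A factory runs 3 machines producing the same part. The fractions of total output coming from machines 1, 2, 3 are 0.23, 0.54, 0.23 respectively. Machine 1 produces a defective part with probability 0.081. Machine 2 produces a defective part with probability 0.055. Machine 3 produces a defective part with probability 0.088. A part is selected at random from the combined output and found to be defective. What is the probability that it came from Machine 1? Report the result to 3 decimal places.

Tabulate prior·likelihood by source: [1] prior 0.23, lik 0.081, product 0.01863; [2] prior 0.54, lik 0.055, product 0.02970; [3] prior 0.23, lik 0.088, product 0.02024.
Normalizing constant = 0.068570; the posterior for Machine 1 is its product over the sum, 0.01863/0.068570 = 0.272.

Posterior probability ≈ 0.272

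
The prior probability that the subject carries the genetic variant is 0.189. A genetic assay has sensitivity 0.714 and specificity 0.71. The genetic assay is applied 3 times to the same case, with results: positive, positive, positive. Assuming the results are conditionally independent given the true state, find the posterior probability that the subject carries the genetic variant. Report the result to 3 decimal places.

Posterior P(H) ≈ 0.777

Let H be the event that the subject carries the genetic variant; start with P(H) = 0.189. P('positive'|H) = 0.714, P('positive'|¬H) = 0.29.
Update on result 1 ('positive'): P(H) ← 0.714·0.1890 / (0.714·0.1890 + 0.29·0.8110) = 0.13495/0.37014 = 0.3646.
Update on result 2 ('positive'): P(H) ← 0.714·0.3646 / (0.714·0.3646 + 0.29·0.6354) = 0.26031/0.44458 = 0.5855.
Update on result 3 ('positive'): P(H) ← 0.714·0.5855 / (0.714·0.5855 + 0.29·0.4145) = 0.41806/0.53826 = 0.7767.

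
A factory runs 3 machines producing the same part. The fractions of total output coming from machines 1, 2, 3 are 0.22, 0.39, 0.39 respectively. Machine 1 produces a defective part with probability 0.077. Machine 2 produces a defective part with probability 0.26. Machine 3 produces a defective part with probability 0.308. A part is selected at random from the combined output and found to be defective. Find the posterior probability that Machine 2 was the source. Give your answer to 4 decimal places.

Posterior probability ≈ 0.4252

Tabulate prior·likelihood by source: [1] prior 0.22, lik 0.077, product 0.01694; [2] prior 0.39, lik 0.26, product 0.1014; [3] prior 0.39, lik 0.308, product 0.1201.
Normalizing constant = 0.23846; the posterior for Machine 2 is its product over the sum, 0.1014/0.23846 = 0.4252.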